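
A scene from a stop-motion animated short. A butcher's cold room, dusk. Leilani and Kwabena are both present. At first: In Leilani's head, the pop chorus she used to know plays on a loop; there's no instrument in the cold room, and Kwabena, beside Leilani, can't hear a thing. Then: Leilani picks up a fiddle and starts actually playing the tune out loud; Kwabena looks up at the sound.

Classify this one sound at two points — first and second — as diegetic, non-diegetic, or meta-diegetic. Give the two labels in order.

First: the tune exists only as Leilani's private memory; Kwabena can't hear it → meta-diegetic.
Second: Leilani is now producing it live on a fiddle, in the room, and Kwabena hears it → diegetic.

meta-diegetic, diegetic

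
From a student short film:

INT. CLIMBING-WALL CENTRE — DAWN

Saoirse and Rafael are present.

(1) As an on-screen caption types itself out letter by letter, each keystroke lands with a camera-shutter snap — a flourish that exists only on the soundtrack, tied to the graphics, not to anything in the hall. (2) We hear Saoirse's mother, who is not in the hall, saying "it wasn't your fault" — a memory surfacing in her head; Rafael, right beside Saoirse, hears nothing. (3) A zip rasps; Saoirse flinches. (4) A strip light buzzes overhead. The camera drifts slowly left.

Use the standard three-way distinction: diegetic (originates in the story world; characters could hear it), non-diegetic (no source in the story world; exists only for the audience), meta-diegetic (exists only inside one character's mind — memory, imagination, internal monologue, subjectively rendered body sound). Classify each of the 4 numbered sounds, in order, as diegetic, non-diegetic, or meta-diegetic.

non-diegetic, meta-diegetic, diegetic, diegetic

Sound (1): sound married to a title/caption — outside the diegesis by definition, so non-diegetic.
Sound (2): a remembered line, private to Saoirse — not present in the room, not audible to Rafael, so meta-diegetic.
(3) the sound comes from a zip physically present in the location → diegetic.
(4) it's the actual ambient sound of the location → diegetic.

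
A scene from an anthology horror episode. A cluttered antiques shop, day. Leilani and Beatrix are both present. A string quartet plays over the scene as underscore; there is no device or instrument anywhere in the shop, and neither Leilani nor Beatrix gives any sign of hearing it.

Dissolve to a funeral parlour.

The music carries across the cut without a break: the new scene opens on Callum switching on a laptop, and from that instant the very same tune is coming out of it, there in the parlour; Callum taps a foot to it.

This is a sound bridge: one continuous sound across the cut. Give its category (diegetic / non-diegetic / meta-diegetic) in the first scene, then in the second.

non-diegetic, diegetic

Scene one: there's no in-world source anywhere and no character hears it — underscore for the audience only → non-diegetic.
Scene two: once Callum turns on a laptop, the music has a real source in the story world and Callum reacts to it → diegetic.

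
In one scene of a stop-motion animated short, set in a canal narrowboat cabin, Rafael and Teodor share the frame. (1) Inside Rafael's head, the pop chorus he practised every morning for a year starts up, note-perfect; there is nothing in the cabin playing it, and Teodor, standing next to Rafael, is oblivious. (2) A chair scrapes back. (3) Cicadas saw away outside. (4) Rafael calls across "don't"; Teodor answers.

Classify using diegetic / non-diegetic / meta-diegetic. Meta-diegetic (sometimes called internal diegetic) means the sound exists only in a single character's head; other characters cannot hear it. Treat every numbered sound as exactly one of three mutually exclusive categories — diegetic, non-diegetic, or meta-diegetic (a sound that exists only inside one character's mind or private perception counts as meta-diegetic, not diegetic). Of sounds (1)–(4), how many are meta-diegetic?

1

Sound (1): it lives in Rafael's subjectivity, not in the cabin, so meta-diegetic.
Sound (2): an in-world source (a chair); characters could hear it, so diegetic.
(3) it's the actual ambient sound of the location → diegetic.
(4) Rafael is a character speaking aloud in the scene → diegetic.
So 1 of the 4 is meta-diegetic: (1).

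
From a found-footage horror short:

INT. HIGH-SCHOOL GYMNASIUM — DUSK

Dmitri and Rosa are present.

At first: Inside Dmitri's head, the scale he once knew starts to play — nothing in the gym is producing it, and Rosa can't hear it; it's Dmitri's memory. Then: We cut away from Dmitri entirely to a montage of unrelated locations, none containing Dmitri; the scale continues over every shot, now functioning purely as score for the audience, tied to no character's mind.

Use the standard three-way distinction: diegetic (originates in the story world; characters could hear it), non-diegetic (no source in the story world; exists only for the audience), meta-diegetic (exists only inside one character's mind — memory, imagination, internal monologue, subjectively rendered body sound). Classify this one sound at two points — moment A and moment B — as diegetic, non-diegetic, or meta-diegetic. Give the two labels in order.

Moment A: the music lives inside Dmitri's mind alone; Rosa can't hear it → meta-diegetic.
Moment B: once it plays over shots Dmitri isn't in, detached from any character's subjectivity, it's conventional underscore → non-diegetic.

meta-diegetic, non-diegetic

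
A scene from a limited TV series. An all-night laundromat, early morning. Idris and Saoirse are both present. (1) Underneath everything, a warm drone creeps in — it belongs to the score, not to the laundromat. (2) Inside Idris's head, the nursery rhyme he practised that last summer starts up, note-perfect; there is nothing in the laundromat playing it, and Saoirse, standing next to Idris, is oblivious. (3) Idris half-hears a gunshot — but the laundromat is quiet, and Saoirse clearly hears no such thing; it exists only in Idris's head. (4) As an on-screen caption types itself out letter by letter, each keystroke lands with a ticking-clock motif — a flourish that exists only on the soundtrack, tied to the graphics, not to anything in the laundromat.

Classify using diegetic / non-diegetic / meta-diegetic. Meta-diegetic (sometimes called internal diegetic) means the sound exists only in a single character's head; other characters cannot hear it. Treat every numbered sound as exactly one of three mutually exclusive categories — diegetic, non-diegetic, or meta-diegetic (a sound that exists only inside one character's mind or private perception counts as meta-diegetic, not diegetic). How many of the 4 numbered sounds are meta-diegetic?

2

(1) is non-diegetic: it has no source in the story world and no character can hear it — it's underscore.
(2) is meta-diegetic: remembered music, private to Idris — Saoirse is oblivious because it isn't in the room.
(3) is meta-diegetic: subjective to Idris: the laundromat is silent and Saoirse hears nothing.
(4) sound married to a title/caption — outside the diegesis by definition → non-diegetic.
So 2 of the 4 are meta-diegetic: (2), (3).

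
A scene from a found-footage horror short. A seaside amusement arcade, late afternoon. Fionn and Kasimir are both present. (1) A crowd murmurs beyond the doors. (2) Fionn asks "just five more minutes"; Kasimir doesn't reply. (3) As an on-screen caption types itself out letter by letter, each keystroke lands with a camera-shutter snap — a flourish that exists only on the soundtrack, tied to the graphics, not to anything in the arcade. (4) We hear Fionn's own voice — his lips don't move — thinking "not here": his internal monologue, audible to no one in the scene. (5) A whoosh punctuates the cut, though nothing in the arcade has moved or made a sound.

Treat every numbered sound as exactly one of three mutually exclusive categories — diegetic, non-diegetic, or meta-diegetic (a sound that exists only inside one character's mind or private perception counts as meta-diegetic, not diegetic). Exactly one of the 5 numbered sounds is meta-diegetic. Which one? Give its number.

4

Sound (1): ambient/room sound belonging to the story's physical space, so diegetic.
(2) spoken by a character present in the story world → diegetic.
Sound (3): sound married to a title/caption — outside the diegesis by definition, so non-diegetic.
(4) is meta-diegetic: internal monologue — inside Fionn's mind, not spoken into the scene.
(5) it's a sound-design accent with no in-world source; no one in the scene can hear it → non-diegetic.
Only (4) is meta-diegetic.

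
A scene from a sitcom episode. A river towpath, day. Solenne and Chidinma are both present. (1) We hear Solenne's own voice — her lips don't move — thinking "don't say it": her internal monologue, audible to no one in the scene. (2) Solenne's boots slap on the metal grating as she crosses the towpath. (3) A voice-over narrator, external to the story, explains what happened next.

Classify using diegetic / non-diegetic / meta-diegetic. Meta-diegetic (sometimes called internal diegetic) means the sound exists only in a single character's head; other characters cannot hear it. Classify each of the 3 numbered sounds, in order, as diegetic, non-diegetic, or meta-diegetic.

meta-diegetic, diegetic, non-diegetic

(1) is meta-diegetic: Solenne's thought-voice: a private mental sound no other character can hear.
Sound (2): Solenne's footsteps are produced in the story world, so diegetic.
Sound (3): the narrator exists outside the story world, addressing only the audience, so non-diegetic.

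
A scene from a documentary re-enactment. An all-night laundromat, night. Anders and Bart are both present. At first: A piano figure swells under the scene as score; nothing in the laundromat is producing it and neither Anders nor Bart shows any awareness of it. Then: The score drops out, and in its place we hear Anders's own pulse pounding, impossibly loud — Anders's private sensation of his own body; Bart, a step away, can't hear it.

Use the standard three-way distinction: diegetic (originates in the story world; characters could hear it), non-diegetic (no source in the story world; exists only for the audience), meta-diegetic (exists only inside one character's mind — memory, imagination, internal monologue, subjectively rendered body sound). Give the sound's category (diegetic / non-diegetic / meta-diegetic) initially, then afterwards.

non-diegetic, meta-diegetic

Initially: underscore with no in-world source, inaudible to the characters → non-diegetic.
Afterwards: the body sound is Anders's subjective perception alone — Bart can't hear it → meta-diegetic.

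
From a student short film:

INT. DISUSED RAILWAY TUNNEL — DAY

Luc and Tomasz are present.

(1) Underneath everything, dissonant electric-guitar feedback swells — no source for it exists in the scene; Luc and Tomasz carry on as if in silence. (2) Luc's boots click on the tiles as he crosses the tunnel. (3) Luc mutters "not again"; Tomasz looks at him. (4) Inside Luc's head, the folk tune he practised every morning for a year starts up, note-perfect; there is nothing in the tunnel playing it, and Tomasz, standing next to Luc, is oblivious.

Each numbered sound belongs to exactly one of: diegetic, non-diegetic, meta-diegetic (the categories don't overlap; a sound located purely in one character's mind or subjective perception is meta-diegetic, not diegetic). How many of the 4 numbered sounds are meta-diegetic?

1

(1) is non-diegetic: nothing in the tunnel produces it and the characters don't hear it — pure soundtrack.
(2) is diegetic: Luc's footsteps are produced in the story world.
(3) Luc is a character speaking aloud in the scene → diegetic.
(4) the music is a memory playing inside Luc's mind alone; no real-world source, Tomasz can't hear it → meta-diegetic.
Meta-diegetic: (4) — that's 1.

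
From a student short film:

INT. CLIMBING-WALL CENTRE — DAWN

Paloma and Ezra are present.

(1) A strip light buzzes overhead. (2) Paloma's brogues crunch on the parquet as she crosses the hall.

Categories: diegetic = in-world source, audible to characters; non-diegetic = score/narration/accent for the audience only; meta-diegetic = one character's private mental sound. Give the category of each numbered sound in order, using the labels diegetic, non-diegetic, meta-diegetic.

Sound (1): it's the actual ambient sound of the location, so diegetic.
(2) is diegetic: a character's body making contact with the set — an in-world sound.

diegetic, diegetic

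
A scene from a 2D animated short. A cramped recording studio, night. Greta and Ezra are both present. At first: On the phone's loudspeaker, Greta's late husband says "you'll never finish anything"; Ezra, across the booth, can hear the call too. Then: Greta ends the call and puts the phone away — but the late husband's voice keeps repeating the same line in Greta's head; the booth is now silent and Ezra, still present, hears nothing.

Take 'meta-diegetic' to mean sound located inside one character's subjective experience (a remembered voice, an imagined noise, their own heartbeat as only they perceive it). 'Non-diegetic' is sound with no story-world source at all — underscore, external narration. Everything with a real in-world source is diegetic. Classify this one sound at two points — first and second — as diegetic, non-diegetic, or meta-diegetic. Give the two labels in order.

diegetic, meta-diegetic

First: the loudspeaker is an in-world source; both Greta and Ezra hear the call → diegetic.
Second: with the phone off, the voice continues only as Greta's private mental replay — Ezra can't hear it → meta-diegetic.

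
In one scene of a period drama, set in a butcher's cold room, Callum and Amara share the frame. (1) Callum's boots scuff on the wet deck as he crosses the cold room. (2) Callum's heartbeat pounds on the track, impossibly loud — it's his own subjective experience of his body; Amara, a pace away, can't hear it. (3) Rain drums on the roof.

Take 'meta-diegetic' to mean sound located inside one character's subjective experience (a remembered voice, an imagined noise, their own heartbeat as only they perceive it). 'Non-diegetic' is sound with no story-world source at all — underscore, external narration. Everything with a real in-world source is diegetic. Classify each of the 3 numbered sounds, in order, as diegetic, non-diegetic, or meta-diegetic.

diegetic, meta-diegetic, diegetic

Sound (1): a character's body making contact with the set — an in-world sound, so diegetic.
(2) is meta-diegetic: a subjective body sound — Callum's private perception, inaudible to Amara.
(3) is diegetic: rain is part of the location's real environment.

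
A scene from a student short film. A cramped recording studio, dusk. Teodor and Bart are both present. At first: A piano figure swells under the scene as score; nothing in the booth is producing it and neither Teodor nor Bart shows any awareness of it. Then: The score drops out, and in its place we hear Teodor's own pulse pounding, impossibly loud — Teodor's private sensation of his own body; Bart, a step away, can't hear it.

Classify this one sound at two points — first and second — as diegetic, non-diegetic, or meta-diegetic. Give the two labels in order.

non-diegetic, meta-diegetic

First: underscore with no in-world source, inaudible to the characters → non-diegetic.
Second: the body sound is Teodor's subjective perception alone — Bart can't hear it → meta-diegetic.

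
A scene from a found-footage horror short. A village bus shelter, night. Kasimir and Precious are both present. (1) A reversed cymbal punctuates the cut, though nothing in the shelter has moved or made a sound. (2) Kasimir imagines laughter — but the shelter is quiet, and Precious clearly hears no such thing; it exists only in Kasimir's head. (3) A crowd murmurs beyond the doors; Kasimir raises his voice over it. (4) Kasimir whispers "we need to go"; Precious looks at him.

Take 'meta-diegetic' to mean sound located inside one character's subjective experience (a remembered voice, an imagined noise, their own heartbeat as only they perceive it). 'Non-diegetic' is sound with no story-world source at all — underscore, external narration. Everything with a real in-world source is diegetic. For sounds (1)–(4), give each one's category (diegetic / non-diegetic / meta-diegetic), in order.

non-diegetic, meta-diegetic, diegetic, diegetic

Sound (1): an editorial stinger — it belongs to the cut, not the story world, so non-diegetic.
(2) the sound is imagined by Kasimir; nothing in the story world is producing it and Precious can't hear it → meta-diegetic.
(3) is diegetic: it's the actual ambient sound of the location.
Sound (4): on-screen dialogue — Kasimir speaks and Precious is there to hear, so diegetic.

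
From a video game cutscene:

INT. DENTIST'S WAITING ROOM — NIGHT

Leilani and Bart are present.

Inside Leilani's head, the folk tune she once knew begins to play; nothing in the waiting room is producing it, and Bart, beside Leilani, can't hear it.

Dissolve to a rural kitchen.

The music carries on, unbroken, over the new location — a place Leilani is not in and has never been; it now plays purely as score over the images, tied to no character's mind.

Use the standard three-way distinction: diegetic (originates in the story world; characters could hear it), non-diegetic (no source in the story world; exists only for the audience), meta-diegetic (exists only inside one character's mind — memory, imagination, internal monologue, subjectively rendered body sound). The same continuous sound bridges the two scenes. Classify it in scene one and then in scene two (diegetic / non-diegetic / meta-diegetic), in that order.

Scene one: the music exists only inside Leilani's mind; Bart can't hear it → meta-diegetic.
Scene two: it's detached from Leilani entirely and plays over unrelated images with no in-world source — conventional underscore → non-diegetic.

meta-diegetic, non-diegetic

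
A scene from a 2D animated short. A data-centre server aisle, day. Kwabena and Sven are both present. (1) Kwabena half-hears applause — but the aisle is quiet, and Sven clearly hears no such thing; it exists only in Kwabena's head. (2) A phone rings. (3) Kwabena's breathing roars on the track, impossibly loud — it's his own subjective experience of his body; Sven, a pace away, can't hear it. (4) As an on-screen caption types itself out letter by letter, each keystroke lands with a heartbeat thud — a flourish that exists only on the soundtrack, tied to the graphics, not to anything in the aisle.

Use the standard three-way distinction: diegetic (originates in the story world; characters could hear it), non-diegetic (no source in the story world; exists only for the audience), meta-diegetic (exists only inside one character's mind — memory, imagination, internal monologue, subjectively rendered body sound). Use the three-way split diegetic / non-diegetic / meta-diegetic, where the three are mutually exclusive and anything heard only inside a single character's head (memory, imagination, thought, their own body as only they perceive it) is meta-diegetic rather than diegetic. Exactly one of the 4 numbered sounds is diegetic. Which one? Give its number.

2

Sound (1): Kwabena alone 'hears' it — an imagined sound, not present in the space, so meta-diegetic.
(2) is diegetic: a phone is a real object/event in the scene's world.
(3) is meta-diegetic: it's Kwabena's internal bodily sensation rendered as sound; only Kwabena 'hears' it.
(4) sound married to a title/caption — outside the diegesis by definition → non-diegetic.
Only (2) is diegetic.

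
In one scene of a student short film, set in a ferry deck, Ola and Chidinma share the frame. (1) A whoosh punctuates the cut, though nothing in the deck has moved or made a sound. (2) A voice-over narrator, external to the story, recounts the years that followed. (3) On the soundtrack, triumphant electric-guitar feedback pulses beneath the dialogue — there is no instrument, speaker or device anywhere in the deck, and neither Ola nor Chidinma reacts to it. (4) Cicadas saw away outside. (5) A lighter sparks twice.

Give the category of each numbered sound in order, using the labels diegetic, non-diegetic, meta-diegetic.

non-diegetic, non-diegetic, non-diegetic, diegetic, diegetic

(1) it's a sound-design accent with no in-world source; no one in the scene can hear it → non-diegetic.
Sound (2): external voice-over — not a character, not heard by anyone in the scene, so non-diegetic.
(3) is non-diegetic: nothing in the deck produces it and the characters don't hear it — pure soundtrack.
Sound (4): ambient/room sound belonging to the story's physical space, so diegetic.
Sound (5): a lighter is a real object/event in the scene's world, so diegetic.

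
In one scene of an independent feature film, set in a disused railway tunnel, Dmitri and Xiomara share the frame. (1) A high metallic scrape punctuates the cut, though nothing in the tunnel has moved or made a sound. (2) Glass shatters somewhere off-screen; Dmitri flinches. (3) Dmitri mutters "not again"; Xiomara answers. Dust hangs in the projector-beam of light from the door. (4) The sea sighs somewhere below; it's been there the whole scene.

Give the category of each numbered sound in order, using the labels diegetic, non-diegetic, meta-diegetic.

non-diegetic, diegetic, diegetic, diegetic

Sound (1): it's a sound-design accent with no in-world source; no one in the scene can hear it, so non-diegetic.
(2) the sound comes from glass physically present in the location → diegetic.
Sound (3): spoken by a character present in the story world, so diegetic.
Sound (4): the sea is part of the location's real environment, so diegetic.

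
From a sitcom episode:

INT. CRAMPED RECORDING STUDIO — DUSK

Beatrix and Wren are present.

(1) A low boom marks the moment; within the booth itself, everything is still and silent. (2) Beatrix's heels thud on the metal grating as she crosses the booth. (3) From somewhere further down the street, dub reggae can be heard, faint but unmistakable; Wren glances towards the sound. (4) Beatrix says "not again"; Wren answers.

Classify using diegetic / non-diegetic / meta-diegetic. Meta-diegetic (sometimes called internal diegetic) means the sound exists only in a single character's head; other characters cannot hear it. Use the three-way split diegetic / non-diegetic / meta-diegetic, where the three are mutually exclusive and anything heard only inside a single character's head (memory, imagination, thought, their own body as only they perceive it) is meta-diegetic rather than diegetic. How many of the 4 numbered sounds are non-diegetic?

1

(1) is non-diegetic: nothing in the scene produces it; it's an accent added for the audience.
Sound (2): Beatrix's footsteps are produced in the story world, so diegetic.
Sound (3): off-screen diegetic: the source is out of frame but still in the story's space, so diegetic.
Sound (4): Beatrix is a character speaking aloud in the scene, so diegetic.
So 1 of the 4 is non-diegetic: (1).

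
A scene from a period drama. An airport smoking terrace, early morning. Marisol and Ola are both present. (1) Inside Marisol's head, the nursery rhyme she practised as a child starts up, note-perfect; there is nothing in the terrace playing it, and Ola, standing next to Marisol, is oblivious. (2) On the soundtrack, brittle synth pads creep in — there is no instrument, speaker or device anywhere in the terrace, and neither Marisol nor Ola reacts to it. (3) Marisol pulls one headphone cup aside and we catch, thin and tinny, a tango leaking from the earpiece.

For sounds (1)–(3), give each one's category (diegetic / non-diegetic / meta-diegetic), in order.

meta-diegetic, non-diegetic, diegetic

(1) the music is a memory playing inside Marisol's mind alone; no real-world source, Ola can't hear it → meta-diegetic.
Sound (2): score with no on-screen or off-screen source; it exists for the audience alone, so non-diegetic.
Sound (3): the headphones are an on-screen source, so diegetic.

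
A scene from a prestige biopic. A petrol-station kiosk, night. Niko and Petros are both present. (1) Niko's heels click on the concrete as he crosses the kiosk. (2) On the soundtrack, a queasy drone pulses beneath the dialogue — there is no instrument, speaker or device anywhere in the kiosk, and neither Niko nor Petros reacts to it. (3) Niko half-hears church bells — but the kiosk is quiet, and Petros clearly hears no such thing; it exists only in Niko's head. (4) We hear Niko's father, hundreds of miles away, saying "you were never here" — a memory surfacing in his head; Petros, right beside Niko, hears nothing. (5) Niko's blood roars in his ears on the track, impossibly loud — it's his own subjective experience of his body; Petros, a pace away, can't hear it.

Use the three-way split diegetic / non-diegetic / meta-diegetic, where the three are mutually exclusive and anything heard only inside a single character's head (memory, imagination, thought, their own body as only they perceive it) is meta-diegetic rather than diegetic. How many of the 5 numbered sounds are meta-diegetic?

3

Sound (1): a character's body making contact with the set — an in-world sound, so diegetic.
(2) is non-diegetic: it has no source in the story world and no character can hear it — it's underscore.
Sound (3): subjective to Niko: the kiosk is silent and Petros hears nothing, so meta-diegetic.
Sound (4): it's Niko's recollection rendered as sound; the other character can't hear it, so meta-diegetic.
(5) a subjective body sound — Niko's private perception, inaudible to Petros → meta-diegetic.
Meta-diegetic: (3), (4), (5) — that's 3.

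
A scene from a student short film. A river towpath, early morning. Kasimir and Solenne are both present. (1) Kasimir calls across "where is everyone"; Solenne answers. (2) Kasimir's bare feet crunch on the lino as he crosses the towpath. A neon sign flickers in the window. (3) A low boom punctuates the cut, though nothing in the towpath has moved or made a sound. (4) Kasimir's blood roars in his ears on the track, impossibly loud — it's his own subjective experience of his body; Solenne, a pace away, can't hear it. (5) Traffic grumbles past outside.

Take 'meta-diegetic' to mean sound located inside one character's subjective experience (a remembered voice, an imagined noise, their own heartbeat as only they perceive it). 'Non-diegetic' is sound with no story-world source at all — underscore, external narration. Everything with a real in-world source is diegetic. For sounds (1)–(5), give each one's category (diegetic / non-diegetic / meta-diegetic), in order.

(1) spoken by a character present in the story world → diegetic.
Sound (2): a character's body making contact with the set — an in-world sound, so diegetic.
(3) is non-diegetic: nothing in the scene produces it; it's an accent added for the audience.
Sound (4): point-of-audition from inside Kasimir's body; not a sound in the room, so meta-diegetic.
(5) it's the actual ambient sound of the location → diegetic.

diegetic, diegetic, non-diegetic, meta-diegetic, diegetic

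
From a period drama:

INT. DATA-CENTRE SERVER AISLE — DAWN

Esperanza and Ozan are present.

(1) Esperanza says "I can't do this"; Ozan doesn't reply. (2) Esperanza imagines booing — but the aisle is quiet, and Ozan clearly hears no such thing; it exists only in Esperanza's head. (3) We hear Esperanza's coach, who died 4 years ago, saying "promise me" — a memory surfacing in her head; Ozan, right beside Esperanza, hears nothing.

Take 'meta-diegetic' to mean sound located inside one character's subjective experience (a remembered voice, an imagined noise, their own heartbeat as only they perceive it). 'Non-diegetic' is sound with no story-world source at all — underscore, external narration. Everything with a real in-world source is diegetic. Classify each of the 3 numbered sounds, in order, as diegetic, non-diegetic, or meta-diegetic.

diegetic, meta-diegetic, meta-diegetic

Sound (1): spoken by a character present in the story world, so diegetic.
(2) is meta-diegetic: the sound is imagined by Esperanza; nothing in the story world is producing it and Ozan can't hear it.
(3) it's Esperanza's recollection rendered as sound; the other character can't hear it → meta-diegetic.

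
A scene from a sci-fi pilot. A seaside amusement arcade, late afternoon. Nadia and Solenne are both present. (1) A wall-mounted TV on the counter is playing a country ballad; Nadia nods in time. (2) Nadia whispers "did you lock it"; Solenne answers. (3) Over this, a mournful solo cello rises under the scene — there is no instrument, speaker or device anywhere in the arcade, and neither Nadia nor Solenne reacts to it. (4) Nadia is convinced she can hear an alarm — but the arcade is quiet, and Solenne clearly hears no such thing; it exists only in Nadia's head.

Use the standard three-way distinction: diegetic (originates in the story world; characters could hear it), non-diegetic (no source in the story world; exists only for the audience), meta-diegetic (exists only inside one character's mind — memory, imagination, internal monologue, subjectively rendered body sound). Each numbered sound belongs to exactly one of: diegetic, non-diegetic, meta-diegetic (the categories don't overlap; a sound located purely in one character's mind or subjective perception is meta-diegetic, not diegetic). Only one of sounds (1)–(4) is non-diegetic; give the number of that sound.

3

(1) a wall-mounted TV is a physical source in the scene and Nadia reacts to it → diegetic.
(2) is diegetic: Nadia is a character speaking aloud in the scene.
(3) is non-diegetic: nothing in the arcade produces it and the characters don't hear it — pure soundtrack.
(4) is meta-diegetic: Nadia alone 'hears' it — an imagined sound, not present in the space.
Only (3) is non-diegetic.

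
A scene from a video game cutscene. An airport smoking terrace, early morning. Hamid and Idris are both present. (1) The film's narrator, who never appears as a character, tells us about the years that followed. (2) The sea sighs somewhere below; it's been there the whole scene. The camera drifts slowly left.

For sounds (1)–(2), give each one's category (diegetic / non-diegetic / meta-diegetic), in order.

non-diegetic, diegetic

(1) external voice-over — not a character, not heard by anyone in the scene → non-diegetic.
(2) is diegetic: it's the actual ambient sound of the location.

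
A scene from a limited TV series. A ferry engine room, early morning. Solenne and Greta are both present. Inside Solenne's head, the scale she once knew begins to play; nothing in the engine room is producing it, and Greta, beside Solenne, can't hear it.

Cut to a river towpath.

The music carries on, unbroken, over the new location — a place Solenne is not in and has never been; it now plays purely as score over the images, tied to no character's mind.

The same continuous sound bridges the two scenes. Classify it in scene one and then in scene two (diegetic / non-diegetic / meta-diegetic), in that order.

meta-diegetic, non-diegetic

Scene one: the music exists only inside Solenne's mind; Greta can't hear it → meta-diegetic.
Scene two: it's detached from Solenne entirely and plays over unrelated images with no in-world source — conventional underscore → non-diegetic.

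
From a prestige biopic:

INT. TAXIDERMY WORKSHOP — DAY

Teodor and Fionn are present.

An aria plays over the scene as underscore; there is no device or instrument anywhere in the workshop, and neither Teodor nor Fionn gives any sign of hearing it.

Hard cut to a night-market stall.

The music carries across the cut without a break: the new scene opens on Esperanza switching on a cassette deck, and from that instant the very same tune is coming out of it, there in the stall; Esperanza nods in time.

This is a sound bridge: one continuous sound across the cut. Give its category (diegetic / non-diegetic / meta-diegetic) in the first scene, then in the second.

Scene one: there's no in-world source anywhere and no character hears it — underscore for the audience only → non-diegetic.
Scene two: once Esperanza turns on a cassette deck, the music has a real source in the story world and Esperanza reacts to it → diegetic.

non-diegetic, diegetic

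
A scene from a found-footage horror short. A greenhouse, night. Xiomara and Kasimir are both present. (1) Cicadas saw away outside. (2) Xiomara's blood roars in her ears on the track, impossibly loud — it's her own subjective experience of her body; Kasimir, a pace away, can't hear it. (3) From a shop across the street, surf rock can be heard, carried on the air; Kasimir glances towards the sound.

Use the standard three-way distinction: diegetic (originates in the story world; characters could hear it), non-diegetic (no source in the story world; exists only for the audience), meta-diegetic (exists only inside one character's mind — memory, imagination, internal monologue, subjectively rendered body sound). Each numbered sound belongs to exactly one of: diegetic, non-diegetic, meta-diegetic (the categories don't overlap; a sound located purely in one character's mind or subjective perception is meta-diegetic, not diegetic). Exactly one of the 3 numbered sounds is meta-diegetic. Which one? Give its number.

2

(1) is diegetic: ambient/room sound belonging to the story's physical space.
(2) a subjective body sound — Xiomara's private perception, inaudible to Kasimir → meta-diegetic.
Sound (3): the music has an off-screen but real-world source and a character hears it, so diegetic.
Only (2) is meta-diegetic.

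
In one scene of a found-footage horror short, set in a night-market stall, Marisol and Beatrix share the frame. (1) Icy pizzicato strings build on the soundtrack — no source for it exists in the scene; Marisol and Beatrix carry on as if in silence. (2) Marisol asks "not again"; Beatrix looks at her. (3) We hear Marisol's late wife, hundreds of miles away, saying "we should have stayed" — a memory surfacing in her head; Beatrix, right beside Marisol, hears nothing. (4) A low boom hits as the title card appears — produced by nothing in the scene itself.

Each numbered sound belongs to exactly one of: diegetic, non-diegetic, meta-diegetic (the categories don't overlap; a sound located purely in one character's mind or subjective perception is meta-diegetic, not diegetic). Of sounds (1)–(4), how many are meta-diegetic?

(1) is non-diegetic: score with no on-screen or off-screen source; it exists for the audience alone.
Sound (2): on-screen dialogue — Marisol speaks and Beatrix is there to hear, so diegetic.
Sound (3): it's Marisol's recollection rendered as sound; the other character can't hear it, so meta-diegetic.
(4) nothing in the scene produces it; it's an accent added for the audience → non-diegetic.
Meta-diegetic: (3) — that's 1.

1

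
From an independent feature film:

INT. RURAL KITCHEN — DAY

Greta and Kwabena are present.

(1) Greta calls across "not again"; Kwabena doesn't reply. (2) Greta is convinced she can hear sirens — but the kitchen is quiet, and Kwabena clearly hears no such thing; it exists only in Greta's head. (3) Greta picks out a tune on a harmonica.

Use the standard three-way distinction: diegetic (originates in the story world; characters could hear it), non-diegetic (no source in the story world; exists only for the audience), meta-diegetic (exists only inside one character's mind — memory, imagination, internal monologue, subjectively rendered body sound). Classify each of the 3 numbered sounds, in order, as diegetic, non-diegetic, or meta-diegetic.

diegetic, meta-diegetic, diegetic

(1) spoken by a character present in the story world → diegetic.
(2) is meta-diegetic: the sound is imagined by Greta; nothing in the story world is producing it and Kwabena can't hear it.
(3) is diegetic: the instrument and the performer are both in the scene.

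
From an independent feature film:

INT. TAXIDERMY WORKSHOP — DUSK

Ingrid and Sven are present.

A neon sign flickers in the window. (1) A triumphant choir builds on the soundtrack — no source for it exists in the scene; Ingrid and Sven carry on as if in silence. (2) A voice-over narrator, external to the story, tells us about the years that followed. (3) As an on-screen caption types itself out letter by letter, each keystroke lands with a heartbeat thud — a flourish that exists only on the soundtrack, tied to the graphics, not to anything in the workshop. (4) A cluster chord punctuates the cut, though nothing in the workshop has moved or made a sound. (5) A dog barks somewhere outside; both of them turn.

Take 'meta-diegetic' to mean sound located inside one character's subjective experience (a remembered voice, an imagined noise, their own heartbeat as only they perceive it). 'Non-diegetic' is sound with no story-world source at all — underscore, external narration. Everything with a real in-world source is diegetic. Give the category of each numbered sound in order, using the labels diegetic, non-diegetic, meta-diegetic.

non-diegetic, non-diegetic, non-diegetic, non-diegetic, diegetic

(1) score with no on-screen or off-screen source; it exists for the audience alone → non-diegetic.
Sound (2): commentary laid over the scene from outside the fiction, so non-diegetic.
(3) is non-diegetic: it accompanies on-screen graphics, not anything inside the story world.
(4) is non-diegetic: it's a sound-design accent with no in-world source; no one in the scene can hear it.
(5) the sound comes from a dog physically present in the location → diegetic.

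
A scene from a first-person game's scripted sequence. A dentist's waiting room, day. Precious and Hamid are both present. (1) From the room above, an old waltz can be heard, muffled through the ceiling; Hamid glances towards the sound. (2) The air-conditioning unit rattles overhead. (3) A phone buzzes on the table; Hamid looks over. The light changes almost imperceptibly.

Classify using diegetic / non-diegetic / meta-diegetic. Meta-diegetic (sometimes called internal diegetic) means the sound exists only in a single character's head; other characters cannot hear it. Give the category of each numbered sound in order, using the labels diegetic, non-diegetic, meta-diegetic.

diegetic, diegetic, diegetic

(1) it's coming from the room above — a location within the story world — and Hamid reacts → diegetic.
(2) the air-conditioning unit is part of the location's real environment → diegetic.
(3) the sound comes from a phone physically present in the location → diegetic.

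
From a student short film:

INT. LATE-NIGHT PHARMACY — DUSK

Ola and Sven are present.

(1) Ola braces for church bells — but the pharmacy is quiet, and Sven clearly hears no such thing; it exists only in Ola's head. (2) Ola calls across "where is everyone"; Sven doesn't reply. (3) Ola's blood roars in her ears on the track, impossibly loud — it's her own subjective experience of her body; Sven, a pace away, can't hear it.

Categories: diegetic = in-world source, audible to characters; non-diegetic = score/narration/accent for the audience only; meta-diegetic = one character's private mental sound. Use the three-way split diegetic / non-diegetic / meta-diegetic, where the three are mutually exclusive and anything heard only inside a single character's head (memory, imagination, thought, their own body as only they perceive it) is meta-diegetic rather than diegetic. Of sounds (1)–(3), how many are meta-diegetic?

2

(1) subjective to Ola: the pharmacy is silent and Sven hears nothing → meta-diegetic.
Sound (2): on-screen dialogue — Ola speaks and Sven is there to hear, so diegetic.
Sound (3): point-of-audition from inside Ola's body; not a sound in the room, so meta-diegetic.
Meta-diegetic: (1), (3) — that's 2.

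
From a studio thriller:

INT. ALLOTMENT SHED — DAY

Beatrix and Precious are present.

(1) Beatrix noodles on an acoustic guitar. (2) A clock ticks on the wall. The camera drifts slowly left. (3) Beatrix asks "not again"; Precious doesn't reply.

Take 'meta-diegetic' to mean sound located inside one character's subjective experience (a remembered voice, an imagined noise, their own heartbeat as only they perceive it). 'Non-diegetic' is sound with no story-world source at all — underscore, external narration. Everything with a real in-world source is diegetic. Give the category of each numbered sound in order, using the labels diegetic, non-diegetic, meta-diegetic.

Sound (1): Beatrix is producing the music live, in the story world, so diegetic.
(2) the sound comes from a clock physically present in the location → diegetic.
(3) spoken by a character present in the story world → diegetic.

diegetic, diegetic, diegetic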